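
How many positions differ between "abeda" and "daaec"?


Comparing "abeda" and "daaec" position by position:
  Position 0: 'a' vs 'd' => DIFFER
  Position 1: 'b' vs 'a' => DIFFER
  Position 2: 'e' vs 'a' => DIFFER
  Position 3: 'd' vs 'e' => DIFFER
  Position 4: 'a' vs 'c' => DIFFER
Positions that differ: 5

5


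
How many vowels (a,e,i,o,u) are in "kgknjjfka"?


Input: kgknjjfka
Checking each character:
  'k' at position 0: consonant
  'g' at position 1: consonant
  'k' at position 2: consonant
  'n' at position 3: consonant
  'j' at position 4: consonant
  'j' at position 5: consonant
  'f' at position 6: consonant
  'k' at position 7: consonant
  'a' at position 8: vowel (running total: 1)
Total vowels: 1

1


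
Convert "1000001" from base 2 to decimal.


Input: "1000001" in base 2
Positional expansion:
  Digit '1' (value 1) x 2^6 = 64
  Digit '0' (value 0) x 2^5 = 0
  Digit '0' (value 0) x 2^4 = 0
  Digit '0' (value 0) x 2^3 = 0
  Digit '0' (value 0) x 2^2 = 0
  Digit '0' (value 0) x 2^1 = 0
  Digit '1' (value 1) x 2^0 = 1
Sum = 65

65


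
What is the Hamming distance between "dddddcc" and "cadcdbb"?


Comparing "dddddcc" and "cadcdbb" position by position:
  Position 0: 'd' vs 'c' => differ
  Position 1: 'd' vs 'a' => differ
  Position 2: 'd' vs 'd' => same
  Position 3: 'd' vs 'c' => differ
  Position 4: 'd' vs 'd' => same
  Position 5: 'c' vs 'b' => differ
  Position 6: 'c' vs 'b' => differ
Total differences (Hamming distance): 5

5


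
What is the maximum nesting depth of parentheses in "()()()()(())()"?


Input: "()()()()(())()"
Tracking depth:
  Position 0 '(': depth becomes 1
  Position 1 ')': depth becomes 0
  Position 2 '(': depth becomes 1
  Position 3 ')': depth becomes 0
  Position 4 '(': depth becomes 1
  Position 5 ')': depth becomes 0
  Position 6 '(': depth becomes 1
  Position 7 ')': depth becomes 0
  Position 8 '(': depth becomes 1
  Position 9 '(': depth becomes 2
  Position 10 ')': depth becomes 1
  Position 11 ')': depth becomes 0
  Position 12 '(': depth becomes 1
  Position 13 ')': depth becomes 0
Maximum depth reached: 2

2


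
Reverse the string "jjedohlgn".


Input: jjedohlgn
Reading characters right to left:
  Position 8: 'n'
  Position 7: 'g'
  Position 6: 'l'
  Position 5: 'h'
  Position 4: 'o'
  Position 3: 'd'
  Position 2: 'e'
  Position 1: 'j'
  Position 0: 'j'
Reversed: nglhodejj

nglhodejj


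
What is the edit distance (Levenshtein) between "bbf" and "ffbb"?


Computing edit distance: "bbf" -> "ffbb"
DP table:
           f    f    b    b
      0    1    2    3    4
  b   1    1    2    2    3
  b   2    2    2    2    2
  f   3    2    2    3    3
Edit distance = dp[3][4] = 3

3


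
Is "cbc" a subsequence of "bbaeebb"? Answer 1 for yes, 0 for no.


Check if "cbc" is a subsequence of "bbaeebb"
Greedy scan:
  Position 0 ('b'): no match needed
  Position 1 ('b'): no match needed
  Position 2 ('a'): no match needed
  Position 3 ('e'): no match needed
  Position 4 ('e'): no match needed
  Position 5 ('b'): no match needed
  Position 6 ('b'): no match needed
Only matched 0/3 characters => not a subsequence

0


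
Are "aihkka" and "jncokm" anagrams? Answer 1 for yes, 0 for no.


Strings: "aihkka", "jncokm"
Sorted first:  aahikk
Sorted second: cjkmno
Differ at position 0: 'a' vs 'c' => not anagrams

0


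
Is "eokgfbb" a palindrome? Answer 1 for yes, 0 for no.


Input: eokgfbb
Reversed: bbfgkoe
  Compare pos 0 ('e') with pos 6 ('b'): MISMATCH
  Compare pos 1 ('o') with pos 5 ('b'): MISMATCH
  Compare pos 2 ('k') with pos 4 ('f'): MISMATCH
Result: not a palindrome

0


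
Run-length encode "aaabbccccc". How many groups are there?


Input: aaabbccccc
Scanning for consecutive runs:
  Group 1: 'a' x 3 (positions 0-2)
  Group 2: 'b' x 2 (positions 3-4)
  Group 3: 'c' x 5 (positions 5-9)
Total groups: 3

3


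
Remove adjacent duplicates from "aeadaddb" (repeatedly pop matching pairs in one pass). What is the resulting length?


Input: aeadaddb
Stack-based adjacent duplicate removal:
  Read 'a': push. Stack: a
  Read 'e': push. Stack: ae
  Read 'a': push. Stack: aea
  Read 'd': push. Stack: aead
  Read 'a': push. Stack: aeada
  Read 'd': push. Stack: aeadad
  Read 'd': matches stack top 'd' => pop. Stack: aeada
  Read 'b': push. Stack: aeadab
Final stack: "aeadab" (length 6)

6


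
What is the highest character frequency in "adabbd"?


Input: adabbd
Character counts:
  'a': 2
  'b': 2
  'd': 2
Maximum frequency: 2

2


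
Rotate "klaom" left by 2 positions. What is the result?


Input: "klaom", rotate left by 2
First 2 characters: "kl"
Remaining characters: "aom"
Concatenate remaining + first: "aom" + "kl" = "aomkl"

aomkl


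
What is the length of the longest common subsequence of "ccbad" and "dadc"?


LCS of "ccbad" and "dadc"
DP table:
           d    a    d    c
      0    0    0    0    0
  c   0    0    0    0    1
  c   0    0    0    0    1
  b   0    0    0    0    1
  a   0    0    1    1    1
  d   0    1    1    2    2
LCS length = dp[5][4] = 2

2


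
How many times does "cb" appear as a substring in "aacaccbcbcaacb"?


Searching for "cb" in "aacaccbcbcaacb"
Scanning each position:
  Position 0: "aa" => no
  Position 1: "ac" => no
  Position 2: "ca" => no
  Position 3: "ac" => no
  Position 4: "cc" => no
  Position 5: "cb" => MATCH
  Position 6: "bc" => no
  Position 7: "cb" => MATCH
  Position 8: "bc" => no
  Position 9: "ca" => no
  Position 10: "aa" => no
  Position 11: "ac" => no
  Position 12: "cb" => MATCH
Total occurrences: 3

3


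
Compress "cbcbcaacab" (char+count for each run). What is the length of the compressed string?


Input: cbcbcaacab
Runs:
  'c' x 1 => "c1"
  'b' x 1 => "b1"
  'c' x 1 => "c1"
  'b' x 1 => "b1"
  'c' x 1 => "c1"
  'a' x 2 => "a2"
  'c' x 1 => "c1"
  'a' x 1 => "a1"
  'b' x 1 => "b1"
Compressed: "c1b1c1b1c1a2c1a1b1"
Compressed length: 18

18


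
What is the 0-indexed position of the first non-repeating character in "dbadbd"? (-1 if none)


Input: dbadbd
Character frequencies:
  'a': 1
  'b': 2
  'd': 3
Scanning left to right for freq == 1:
  Position 0 ('d'): freq=3, skip
  Position 1 ('b'): freq=2, skip
  Position 2 ('a'): unique! => answer = 2

2


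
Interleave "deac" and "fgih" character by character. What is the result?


Interleaving "deac" and "fgih":
  Position 0: 'd' from first, 'f' from second => "df"
  Position 1: 'e' from first, 'g' from second => "eg"
  Position 2: 'a' from first, 'i' from second => "ai"
  Position 3: 'c' from first, 'h' from second => "ch"
Result: dfegaich

dfegaich


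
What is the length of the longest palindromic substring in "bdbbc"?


Input: "bdbbc"
Checking substrings for palindromes:
  [0:3] "bdb" (len 3) => palindrome
  [2:4] "bb" (len 2) => palindrome
Longest palindromic substring: "bdb" with length 3

3


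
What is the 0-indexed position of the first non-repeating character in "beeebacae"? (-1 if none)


Input: beeebacae
Character frequencies:
  'a': 2
  'b': 2
  'c': 1
  'e': 4
Scanning left to right for freq == 1:
  Position 0 ('b'): freq=2, skip
  Position 1 ('e'): freq=4, skip
  Position 2 ('e'): freq=4, skip
  Position 3 ('e'): freq=4, skip
  Position 4 ('b'): freq=2, skip
  Position 5 ('a'): freq=2, skip
  Position 6 ('c'): unique! => answer = 6

6


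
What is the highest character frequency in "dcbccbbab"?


Input: dcbccbbab
Character counts:
  'a': 1
  'b': 4
  'c': 3
  'd': 1
Maximum frequency: 4

4


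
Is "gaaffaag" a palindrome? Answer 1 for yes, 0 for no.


Input: gaaffaag
Reversed: gaaffaag
  Compare pos 0 ('g') with pos 7 ('g'): match
  Compare pos 1 ('a') with pos 6 ('a'): match
  Compare pos 2 ('a') with pos 5 ('a'): match
  Compare pos 3 ('f') with pos 4 ('f'): match
Result: palindrome

1


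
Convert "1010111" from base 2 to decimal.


Input: "1010111" in base 2
Positional expansion:
  Digit '1' (value 1) x 2^6 = 64
  Digit '0' (value 0) x 2^5 = 0
  Digit '1' (value 1) x 2^4 = 16
  Digit '0' (value 0) x 2^3 = 0
  Digit '1' (value 1) x 2^2 = 4
  Digit '1' (value 1) x 2^1 = 2
  Digit '1' (value 1) x 2^0 = 1
Sum = 87

87


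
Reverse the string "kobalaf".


Input: kobalaf
Reading characters right to left:
  Position 6: 'f'
  Position 5: 'a'
  Position 4: 'l'
  Position 3: 'a'
  Position 2: 'b'
  Position 1: 'o'
  Position 0: 'k'
Reversed: falabok

falabok


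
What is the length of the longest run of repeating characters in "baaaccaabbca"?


Input: "baaaccaabbca"
Scanning for longest run:
  Position 1 ('a'): new char, reset run to 1
  Position 2 ('a'): continues run of 'a', length=2
  Position 3 ('a'): continues run of 'a', length=3
  Position 4 ('c'): new char, reset run to 1
  Position 5 ('c'): continues run of 'c', length=2
  Position 6 ('a'): new char, reset run to 1
  Position 7 ('a'): continues run of 'a', length=2
  Position 8 ('b'): new char, reset run to 1
  Position 9 ('b'): continues run of 'b', length=2
  Position 10 ('c'): new char, reset run to 1
  Position 11 ('a'): new char, reset run to 1
Longest run: 'a' with length 3

3


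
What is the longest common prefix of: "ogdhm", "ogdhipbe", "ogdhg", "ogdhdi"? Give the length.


Words: ogdhm, ogdhipbe, ogdhg, ogdhdi
  Position 0: all 'o' => match
  Position 1: all 'g' => match
  Position 2: all 'd' => match
  Position 3: all 'h' => match
  Position 4: ('m', 'i', 'g', 'd') => mismatch, stop
LCP = "ogdh" (length 4)

4


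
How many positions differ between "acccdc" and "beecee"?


Comparing "acccdc" and "beecee" position by position:
  Position 0: 'a' vs 'b' => DIFFER
  Position 1: 'c' vs 'e' => DIFFER
  Position 2: 'c' vs 'e' => DIFFER
  Position 3: 'c' vs 'c' => same
  Position 4: 'd' vs 'e' => DIFFER
  Position 5: 'c' vs 'e' => DIFFER
Positions that differ: 5

5


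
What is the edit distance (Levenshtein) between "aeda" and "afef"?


Computing edit distance: "aeda" -> "afef"
DP table:
           a    f    e    f
      0    1    2    3    4
  a   1    0    1    2    3
  e   2    1    1    1    2
  d   3    2    2    2    2
  a   4    3    3    3    3
Edit distance = dp[4][4] = 3

3


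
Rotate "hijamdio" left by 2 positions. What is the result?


Input: "hijamdio", rotate left by 2
First 2 characters: "hi"
Remaining characters: "jamdio"
Concatenate remaining + first: "jamdio" + "hi" = "jamdiohi"

jamdiohi


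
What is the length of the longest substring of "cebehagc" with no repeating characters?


Input: "cebehagc"
Sliding window (track last position of each char):
  Position 0 ('c'): window [0,0] length 1 -- new best
  Position 1 ('e'): window [0,1] length 2 -- new best
  Position 2 ('b'): window [0,2] length 3 -- new best
  Position 3 ('e'): repeat (last at 1), move window start to 2
  Position 3 ('e'): window [2,3] length 2
  Position 4 ('h'): window [2,4] length 3
  Position 5 ('a'): window [2,5] length 4 -- new best
  Position 6 ('g'): window [2,6] length 5 -- new best
  Position 7 ('c'): window [2,7] length 6 -- new best
Longest substring with no repeats: "behagc" with length 6

6


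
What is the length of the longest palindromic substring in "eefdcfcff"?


Input: "eefdcfcff"
Checking substrings for palindromes:
  [4:7] "cfc" (len 3) => palindrome
  [5:8] "fcf" (len 3) => palindrome
  [0:2] "ee" (len 2) => palindrome
  [7:9] "ff" (len 2) => palindrome
Longest palindromic substring: "cfc" with length 3

3


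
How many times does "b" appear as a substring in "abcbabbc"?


Searching for "b" in "abcbabbc"
Scanning each position:
  Position 0: "a" => no
  Position 1: "b" => MATCH
  Position 2: "c" => no
  Position 3: "b" => MATCH
  Position 4: "a" => no
  Position 5: "b" => MATCH
  Position 6: "b" => MATCH
  Position 7: "c" => no
Total occurrences: 4

4


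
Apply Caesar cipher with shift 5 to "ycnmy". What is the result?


Caesar cipher: shift "ycnmy" by 5
  'y' (pos 24) + 5 = pos 3 = 'd'
  'c' (pos 2) + 5 = pos 7 = 'h'
  'n' (pos 13) + 5 = pos 18 = 's'
  'm' (pos 12) + 5 = pos 17 = 'r'
  'y' (pos 24) + 5 = pos 3 = 'd'
Result: dhsrd

dhsrd


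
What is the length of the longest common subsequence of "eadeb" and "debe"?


LCS of "eadeb" and "debe"
DP table:
           d    e    b    e
      0    0    0    0    0
  e   0    0    1    1    1
  a   0    0    1    1    1
  d   0    1    1    1    1
  e   0    1    2    2    2
  b   0    1    2    3    3
LCS length = dp[5][4] = 3

3


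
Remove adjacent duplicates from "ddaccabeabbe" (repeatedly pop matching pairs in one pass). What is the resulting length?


Input: ddaccabeabbe
Stack-based adjacent duplicate removal:
  Read 'd': push. Stack: d
  Read 'd': matches stack top 'd' => pop. Stack: (empty)
  Read 'a': push. Stack: a
  Read 'c': push. Stack: ac
  Read 'c': matches stack top 'c' => pop. Stack: a
  Read 'a': matches stack top 'a' => pop. Stack: (empty)
  Read 'b': push. Stack: b
  Read 'e': push. Stack: be
  Read 'a': push. Stack: bea
  Read 'b': push. Stack: beab
  Read 'b': matches stack top 'b' => pop. Stack: bea
  Read 'e': push. Stack: beae
Final stack: "beae" (length 4)

4


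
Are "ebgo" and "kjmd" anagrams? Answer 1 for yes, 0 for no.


Strings: "ebgo", "kjmd"
Sorted first:  bego
Sorted second: djkm
Differ at position 0: 'b' vs 'd' => not anagrams

0


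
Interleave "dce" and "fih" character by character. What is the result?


Interleaving "dce" and "fih":
  Position 0: 'd' from first, 'f' from second => "df"
  Position 1: 'c' from first, 'i' from second => "ci"
  Position 2: 'e' from first, 'h' from second => "eh"
Result: dfcieh

dfcieh


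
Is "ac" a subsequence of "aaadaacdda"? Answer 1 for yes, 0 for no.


Check if "ac" is a subsequence of "aaadaacdda"
Greedy scan:
  Position 0 ('a'): matches sub[0] = 'a'
  Position 1 ('a'): no match needed
  Position 2 ('a'): no match needed
  Position 3 ('d'): no match needed
  Position 4 ('a'): no match needed
  Position 5 ('a'): no match needed
  Position 6 ('c'): matches sub[1] = 'c'
  Position 7 ('d'): no match needed
  Position 8 ('d'): no match needed
  Position 9 ('a'): no match needed
All 2 characters matched => is a subsequence

1


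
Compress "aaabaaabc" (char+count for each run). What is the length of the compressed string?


Input: aaabaaabc
Runs:
  'a' x 3 => "a3"
  'b' x 1 => "b1"
  'a' x 3 => "a3"
  'b' x 1 => "b1"
  'c' x 1 => "c1"
Compressed: "a3b1a3b1c1"
Compressed length: 10

10


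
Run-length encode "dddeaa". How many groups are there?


Input: dddeaa
Scanning for consecutive runs:
  Group 1: 'd' x 3 (positions 0-2)
  Group 2: 'e' x 1 (positions 3-3)
  Group 3: 'a' x 2 (positions 4-5)
Total groups: 3

3


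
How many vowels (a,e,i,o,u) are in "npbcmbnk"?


Input: npbcmbnk
Checking each character:
  'n' at position 0: consonant
  'p' at position 1: consonant
  'b' at position 2: consonant
  'c' at position 3: consonant
  'm' at position 4: consonant
  'b' at position 5: consonant
  'n' at position 6: consonant
  'k' at position 7: consonant
Total vowels: 0

0


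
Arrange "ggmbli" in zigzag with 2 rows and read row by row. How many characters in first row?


Zigzag "ggmbli" into 2 rows:
Placing characters:
  'g' => row 0
  'g' => row 1
  'm' => row 0
  'b' => row 1
  'l' => row 0
  'i' => row 1
Rows:
  Row 0: "gml"
  Row 1: "gbi"
First row length: 3

3


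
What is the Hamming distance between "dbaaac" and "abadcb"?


Comparing "dbaaac" and "abadcb" position by position:
  Position 0: 'd' vs 'a' => differ
  Position 1: 'b' vs 'b' => same
  Position 2: 'a' vs 'a' => same
  Position 3: 'a' vs 'd' => differ
  Position 4: 'a' vs 'c' => differ
  Position 5: 'c' vs 'b' => differ
Total differences (Hamming distance): 4

4


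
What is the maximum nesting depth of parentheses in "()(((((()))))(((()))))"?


Input: "()(((((()))))(((()))))"
Tracking depth:
  Position 0 '(': depth becomes 1
  Position 1 ')': depth becomes 0
  Position 2 '(': depth becomes 1
  Position 3 '(': depth becomes 2
  Position 4 '(': depth becomes 3
  Position 5 '(': depth becomes 4
  Position 6 '(': depth becomes 5
  Position 7 '(': depth becomes 6
  Position 8 ')': depth becomes 5
  Position 9 ')': depth becomes 4
  Position 10 ')': depth becomes 3
  Position 11 ')': depth becomes 2
  Position 12 ')': depth becomes 1
  Position 13 '(': depth becomes 2
  Position 14 '(': depth becomes 3
  Position 15 '(': depth becomes 4
  Position 16 '(': depth becomes 5
  Position 17 ')': depth becomes 4
  Position 18 ')': depth becomes 3
  Position 19 ')': depth becomes 2
  Position 20 ')': depth becomes 1
  Position 21 ')': depth becomes 0
Maximum depth reached: 6

6


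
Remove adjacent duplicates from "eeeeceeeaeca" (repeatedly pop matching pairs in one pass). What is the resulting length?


Input: eeeeceeeaeca
Stack-based adjacent duplicate removal:
  Read 'e': push. Stack: e
  Read 'e': matches stack top 'e' => pop. Stack: (empty)
  Read 'e': push. Stack: e
  Read 'e': matches stack top 'e' => pop. Stack: (empty)
  Read 'c': push. Stack: c
  Read 'e': push. Stack: ce
  Read 'e': matches stack top 'e' => pop. Stack: c
  Read 'e': push. Stack: ce
  Read 'a': push. Stack: cea
  Read 'e': push. Stack: ceae
  Read 'c': push. Stack: ceaec
  Read 'a': push. Stack: ceaeca
Final stack: "ceaeca" (length 6)

6


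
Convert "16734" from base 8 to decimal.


Input: "16734" in base 8
Positional expansion:
  Digit '1' (value 1) x 8^4 = 4096
  Digit '6' (value 6) x 8^3 = 3072
  Digit '7' (value 7) x 8^2 = 448
  Digit '3' (value 3) x 8^1 = 24
  Digit '4' (value 4) x 8^0 = 4
Sum = 7644

7644


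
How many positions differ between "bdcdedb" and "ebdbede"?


Comparing "bdcdedb" and "ebdbede" position by position:
  Position 0: 'b' vs 'e' => DIFFER
  Position 1: 'd' vs 'b' => DIFFER
  Position 2: 'c' vs 'd' => DIFFER
  Position 3: 'd' vs 'b' => DIFFER
  Position 4: 'e' vs 'e' => same
  Position 5: 'd' vs 'd' => same
  Position 6: 'b' vs 'e' => DIFFER
Positions that differ: 5

5


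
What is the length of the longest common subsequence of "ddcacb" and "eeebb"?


LCS of "ddcacb" and "eeebb"
DP table:
           e    e    e    b    b
      0    0    0    0    0    0
  d   0    0    0    0    0    0
  d   0    0    0    0    0    0
  c   0    0    0    0    0    0
  a   0    0    0    0    0    0
  c   0    0    0    0    0    0
  b   0    0    0    0    1    1
LCS length = dp[6][5] = 1

1


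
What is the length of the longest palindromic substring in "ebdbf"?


Input: "ebdbf"
Checking substrings for palindromes:
  [1:4] "bdb" (len 3) => palindrome
Longest palindromic substring: "bdb" with length 3

3


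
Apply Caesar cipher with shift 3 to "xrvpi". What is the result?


Caesar cipher: shift "xrvpi" by 3
  'x' (pos 23) + 3 = pos 0 = 'a'
  'r' (pos 17) + 3 = pos 20 = 'u'
  'v' (pos 21) + 3 = pos 24 = 'y'
  'p' (pos 15) + 3 = pos 18 = 's'
  'i' (pos 8) + 3 = pos 11 = 'l'
Result: auysl

auysl


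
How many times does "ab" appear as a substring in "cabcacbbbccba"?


Searching for "ab" in "cabcacbbbccba"
Scanning each position:
  Position 0: "ca" => no
  Position 1: "ab" => MATCH
  Position 2: "bc" => no
  Position 3: "ca" => no
  Position 4: "ac" => no
  Position 5: "cb" => no
  Position 6: "bb" => no
  Position 7: "bb" => no
  Position 8: "bc" => no
  Position 9: "cc" => no
  Position 10: "cb" => no
  Position 11: "ba" => no
Total occurrences: 1

1


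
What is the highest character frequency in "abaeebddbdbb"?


Input: abaeebddbdbb
Character counts:
  'a': 2
  'b': 5
  'd': 3
  'e': 2
Maximum frequency: 5

5


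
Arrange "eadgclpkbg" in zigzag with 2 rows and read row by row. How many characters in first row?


Zigzag "eadgclpkbg" into 2 rows:
Placing characters:
  'e' => row 0
  'a' => row 1
  'd' => row 0
  'g' => row 1
  'c' => row 0
  'l' => row 1
  'p' => row 0
  'k' => row 1
  'b' => row 0
  'g' => row 1
Rows:
  Row 0: "edcpb"
  Row 1: "aglkg"
First row length: 5

5


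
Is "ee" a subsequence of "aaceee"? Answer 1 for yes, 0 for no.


Check if "ee" is a subsequence of "aaceee"
Greedy scan:
  Position 0 ('a'): no match needed
  Position 1 ('a'): no match needed
  Position 2 ('c'): no match needed
  Position 3 ('e'): matches sub[0] = 'e'
  Position 4 ('e'): matches sub[1] = 'e'
  Position 5 ('e'): no match needed
All 2 characters matched => is a subsequence

1


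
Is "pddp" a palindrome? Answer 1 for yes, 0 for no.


Input: pddp
Reversed: pddp
  Compare pos 0 ('p') with pos 3 ('p'): match
  Compare pos 1 ('d') with pos 2 ('d'): match
Result: palindrome

1


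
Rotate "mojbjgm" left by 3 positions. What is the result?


Input: "mojbjgm", rotate left by 3
First 3 characters: "moj"
Remaining characters: "bjgm"
Concatenate remaining + first: "bjgm" + "moj" = "bjgmmoj"

bjgmmoj


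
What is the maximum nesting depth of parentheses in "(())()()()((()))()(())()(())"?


Input: "(())()()()((()))()(())()(())"
Tracking depth:
  Position 0 '(': depth becomes 1
  Position 1 '(': depth becomes 2
  Position 2 ')': depth becomes 1
  Position 3 ')': depth becomes 0
  Position 4 '(': depth becomes 1
  Position 5 ')': depth becomes 0
  Position 6 '(': depth becomes 1
  Position 7 ')': depth becomes 0
  Position 8 '(': depth becomes 1
  Position 9 ')': depth becomes 0
  Position 10 '(': depth becomes 1
  Position 11 '(': depth becomes 2
  Position 12 '(': depth becomes 3
  Position 13 ')': depth becomes 2
  Position 14 ')': depth becomes 1
  Position 15 ')': depth becomes 0
  Position 16 '(': depth becomes 1
  Position 17 ')': depth becomes 0
  Position 18 '(': depth becomes 1
  Position 19 '(': depth becomes 2
  Position 20 ')': depth becomes 1
  Position 21 ')': depth becomes 0
  Position 22 '(': depth becomes 1
  Position 23 ')': depth becomes 0
  Position 24 '(': depth becomes 1
  Position 25 '(': depth becomes 2
  Position 26 ')': depth becomes 1
  Position 27 ')': depth becomes 0
Maximum depth reached: 3

3


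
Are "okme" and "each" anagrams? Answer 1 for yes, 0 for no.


Strings: "okme", "each"
Sorted first:  ekmo
Sorted second: aceh
Differ at position 0: 'e' vs 'a' => not anagrams

0


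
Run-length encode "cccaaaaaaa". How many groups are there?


Input: cccaaaaaaa
Scanning for consecutive runs:
  Group 1: 'c' x 3 (positions 0-2)
  Group 2: 'a' x 7 (positions 3-9)
Total groups: 2

2


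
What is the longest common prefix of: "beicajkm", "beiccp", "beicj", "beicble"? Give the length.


Words: beicajkm, beiccp, beicj, beicble
  Position 0: all 'b' => match
  Position 1: all 'e' => match
  Position 2: all 'i' => match
  Position 3: all 'c' => match
  Position 4: ('a', 'c', 'j', 'b') => mismatch, stop
LCP = "beic" (length 4)

4


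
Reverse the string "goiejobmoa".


Input: goiejobmoa
Reading characters right to left:
  Position 9: 'a'
  Position 8: 'o'
  Position 7: 'm'
  Position 6: 'b'
  Position 5: 'o'
  Position 4: 'j'
  Position 3: 'e'
  Position 2: 'i'
  Position 1: 'o'
  Position 0: 'g'
Reversed: aombojeiog

aombojeiog


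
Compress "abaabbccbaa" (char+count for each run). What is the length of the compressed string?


Input: abaabbccbaa
Runs:
  'a' x 1 => "a1"
  'b' x 1 => "b1"
  'a' x 2 => "a2"
  'b' x 2 => "b2"
  'c' x 2 => "c2"
  'b' x 1 => "b1"
  'a' x 2 => "a2"
Compressed: "a1b1a2b2c2b1a2"
Compressed length: 14

14


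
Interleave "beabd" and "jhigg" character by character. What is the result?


Interleaving "beabd" and "jhigg":
  Position 0: 'b' from first, 'j' from second => "bj"
  Position 1: 'e' from first, 'h' from second => "eh"
  Position 2: 'a' from first, 'i' from second => "ai"
  Position 3: 'b' from first, 'g' from second => "bg"
  Position 4: 'd' from first, 'g' from second => "dg"
Result: bjehaibgdg

bjehaibgdg


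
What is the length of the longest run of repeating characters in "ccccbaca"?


Input: "ccccbaca"
Scanning for longest run:
  Position 1 ('c'): continues run of 'c', length=2
  Position 2 ('c'): continues run of 'c', length=3
  Position 3 ('c'): continues run of 'c', length=4
  Position 4 ('b'): new char, reset run to 1
  Position 5 ('a'): new char, reset run to 1
  Position 6 ('c'): new char, reset run to 1
  Position 7 ('a'): new char, reset run to 1
Longest run: 'c' with length 4

4


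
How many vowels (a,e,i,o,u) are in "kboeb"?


Input: kboeb
Checking each character:
  'k' at position 0: consonant
  'b' at position 1: consonant
  'o' at position 2: vowel (running total: 1)
  'e' at position 3: vowel (running total: 2)
  'b' at position 4: consonant
Total vowels: 2

2


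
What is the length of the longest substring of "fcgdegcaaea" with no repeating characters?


Input: "fcgdegcaaea"
Sliding window (track last position of each char):
  Position 0 ('f'): window [0,0] length 1 -- new best
  Position 1 ('c'): window [0,1] length 2 -- new best
  Position 2 ('g'): window [0,2] length 3 -- new best
  Position 3 ('d'): window [0,3] length 4 -- new best
  Position 4 ('e'): window [0,4] length 5 -- new best
  Position 5 ('g'): repeat (last at 2), move window start to 3
  Position 5 ('g'): window [3,5] length 3
  Position 6 ('c'): window [3,6] length 4
  Position 7 ('a'): window [3,7] length 5
  Position 8 ('a'): repeat (last at 7), move window start to 8
  Position 8 ('a'): window [8,8] length 1
  Position 9 ('e'): window [8,9] length 2
  Position 10 ('a'): repeat (last at 8), move window start to 9
  Position 10 ('a'): window [9,10] length 2
Longest substring with no repeats: "fcgde" with length 5

5


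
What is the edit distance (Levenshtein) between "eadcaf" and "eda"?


Computing edit distance: "eadcaf" -> "eda"
DP table:
           e    d    a
      0    1    2    3
  e   1    0    1    2
  a   2    1    1    1
  d   3    2    1    2
  c   4    3    2    2
  a   5    4    3    2
  f   6    5    4    3
Edit distance = dp[6][3] = 3

3


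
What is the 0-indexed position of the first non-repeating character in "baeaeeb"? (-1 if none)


Input: baeaeeb
Character frequencies:
  'a': 2
  'b': 2
  'e': 3
Scanning left to right for freq == 1:
  Position 0 ('b'): freq=2, skip
  Position 1 ('a'): freq=2, skip
  Position 2 ('e'): freq=3, skip
  Position 3 ('a'): freq=2, skip
  Position 4 ('e'): freq=3, skip
  Position 5 ('e'): freq=3, skip
  Position 6 ('b'): freq=2, skip
  No unique character found => answer = -1

-1


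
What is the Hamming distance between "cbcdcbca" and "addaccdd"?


Comparing "cbcdcbca" and "addaccdd" position by position:
  Position 0: 'c' vs 'a' => differ
  Position 1: 'b' vs 'd' => differ
  Position 2: 'c' vs 'd' => differ
  Position 3: 'd' vs 'a' => differ
  Position 4: 'c' vs 'c' => same
  Position 5: 'b' vs 'c' => differ
  Position 6: 'c' vs 'd' => differ
  Position 7: 'a' vs 'd' => differ
Total differences (Hamming distance): 7

7


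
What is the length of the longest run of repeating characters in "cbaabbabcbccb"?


Input: "cbaabbabcbccb"
Scanning for longest run:
  Position 1 ('b'): new char, reset run to 1
  Position 2 ('a'): new char, reset run to 1
  Position 3 ('a'): continues run of 'a', length=2
  Position 4 ('b'): new char, reset run to 1
  Position 5 ('b'): continues run of 'b', length=2
  Position 6 ('a'): new char, reset run to 1
  Position 7 ('b'): new char, reset run to 1
  Position 8 ('c'): new char, reset run to 1
  Position 9 ('b'): new char, reset run to 1
  Position 10 ('c'): new char, reset run to 1
  Position 11 ('c'): continues run of 'c', length=2
  Position 12 ('b'): new char, reset run to 1
Longest run: 'a' with length 2

2


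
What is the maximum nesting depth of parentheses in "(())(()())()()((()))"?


Input: "(())(()())()()((()))"
Tracking depth:
  Position 0 '(': depth becomes 1
  Position 1 '(': depth becomes 2
  Position 2 ')': depth becomes 1
  Position 3 ')': depth becomes 0
  Position 4 '(': depth becomes 1
  Position 5 '(': depth becomes 2
  Position 6 ')': depth becomes 1
  Position 7 '(': depth becomes 2
  Position 8 ')': depth becomes 1
  Position 9 ')': depth becomes 0
  Position 10 '(': depth becomes 1
  Position 11 ')': depth becomes 0
  Position 12 '(': depth becomes 1
  Position 13 ')': depth becomes 0
  Position 14 '(': depth becomes 1
  Position 15 '(': depth becomes 2
  Position 16 '(': depth becomes 3
  Position 17 ')': depth becomes 2
  Position 18 ')': depth becomes 1
  Position 19 ')': depth becomes 0
Maximum depth reached: 3

3


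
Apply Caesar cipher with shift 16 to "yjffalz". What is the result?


Caesar cipher: shift "yjffalz" by 16
  'y' (pos 24) + 16 = pos 14 = 'o'
  'j' (pos 9) + 16 = pos 25 = 'z'
  'f' (pos 5) + 16 = pos 21 = 'v'
  'f' (pos 5) + 16 = pos 21 = 'v'
  'a' (pos 0) + 16 = pos 16 = 'q'
  'l' (pos 11) + 16 = pos 1 = 'b'
  'z' (pos 25) + 16 = pos 15 = 'p'
Result: ozvvqbp

ozvvqbp


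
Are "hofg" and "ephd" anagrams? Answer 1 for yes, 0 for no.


Strings: "hofg", "ephd"
Sorted first:  fgho
Sorted second: dehp
Differ at position 0: 'f' vs 'd' => not anagrams

0


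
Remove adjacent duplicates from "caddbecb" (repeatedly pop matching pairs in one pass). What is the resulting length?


Input: caddbecb
Stack-based adjacent duplicate removal:
  Read 'c': push. Stack: c
  Read 'a': push. Stack: ca
  Read 'd': push. Stack: cad
  Read 'd': matches stack top 'd' => pop. Stack: ca
  Read 'b': push. Stack: cab
  Read 'e': push. Stack: cabe
  Read 'c': push. Stack: cabec
  Read 'b': push. Stack: cabecb
Final stack: "cabecb" (length 6)

6


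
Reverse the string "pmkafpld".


Input: pmkafpld
Reading characters right to left:
  Position 7: 'd'
  Position 6: 'l'
  Position 5: 'p'
  Position 4: 'f'
  Position 3: 'a'
  Position 2: 'k'
  Position 1: 'm'
  Position 0: 'p'
Reversed: dlpfakmp

dlpfakmp


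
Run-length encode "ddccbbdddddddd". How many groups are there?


Input: ddccbbdddddddd
Scanning for consecutive runs:
  Group 1: 'd' x 2 (positions 0-1)
  Group 2: 'c' x 2 (positions 2-3)
  Group 3: 'b' x 2 (positions 4-5)
  Group 4: 'd' x 8 (positions 6-13)
Total groups: 4

4


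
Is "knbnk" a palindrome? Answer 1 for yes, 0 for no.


Input: knbnk
Reversed: knbnk
  Compare pos 0 ('k') with pos 4 ('k'): match
  Compare pos 1 ('n') with pos 3 ('n'): match
Result: palindrome

1


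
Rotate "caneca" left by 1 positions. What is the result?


Input: "caneca", rotate left by 1
First 1 characters: "c"
Remaining characters: "aneca"
Concatenate remaining + first: "aneca" + "c" = "anecac"

anecac


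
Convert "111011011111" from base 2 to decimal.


Input: "111011011111" in base 2
Positional expansion:
  Digit '1' (value 1) x 2^11 = 2048
  Digit '1' (value 1) x 2^10 = 1024
  Digit '1' (value 1) x 2^9 = 512
  Digit '0' (value 0) x 2^8 = 0
  Digit '1' (value 1) x 2^7 = 128
  Digit '1' (value 1) x 2^6 = 64
  Digit '0' (value 0) x 2^5 = 0
  Digit '1' (value 1) x 2^4 = 16
  Digit '1' (value 1) x 2^3 = 8
  Digit '1' (value 1) x 2^2 = 4
  Digit '1' (value 1) x 2^1 = 2
  Digit '1' (value 1) x 2^0 = 1
Sum = 3807

3807


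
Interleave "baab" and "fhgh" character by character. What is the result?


Interleaving "baab" and "fhgh":
  Position 0: 'b' from first, 'f' from second => "bf"
  Position 1: 'a' from first, 'h' from second => "ah"
  Position 2: 'a' from first, 'g' from second => "ag"
  Position 3: 'b' from first, 'h' from second => "bh"
Result: bfahagbh

bfahagbh


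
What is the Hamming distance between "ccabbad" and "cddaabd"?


Comparing "ccabbad" and "cddaabd" position by position:
  Position 0: 'c' vs 'c' => same
  Position 1: 'c' vs 'd' => differ
  Position 2: 'a' vs 'd' => differ
  Position 3: 'b' vs 'a' => differ
  Position 4: 'b' vs 'a' => differ
  Position 5: 'a' vs 'b' => differ
  Position 6: 'd' vs 'd' => same
Total differences (Hamming distance): 5

5


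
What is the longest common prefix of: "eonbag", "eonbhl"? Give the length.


Words: eonbag, eonbhl
  Position 0: all 'e' => match
  Position 1: all 'o' => match
  Position 2: all 'n' => match
  Position 3: all 'b' => match
  Position 4: ('a', 'h') => mismatch, stop
LCP = "eonb" (length 4)

4


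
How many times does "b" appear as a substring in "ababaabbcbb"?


Searching for "b" in "ababaabbcbb"
Scanning each position:
  Position 0: "a" => no
  Position 1: "b" => MATCH
  Position 2: "a" => no
  Position 3: "b" => MATCH
  Position 4: "a" => no
  Position 5: "a" => no
  Position 6: "b" => MATCH
  Position 7: "b" => MATCH
  Position 8: "c" => no
  Position 9: "b" => MATCH
  Position 10: "b" => MATCH
Total occurrences: 6

6


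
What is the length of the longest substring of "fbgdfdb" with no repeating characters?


Input: "fbgdfdb"
Sliding window (track last position of each char):
  Position 0 ('f'): window [0,0] length 1 -- new best
  Position 1 ('b'): window [0,1] length 2 -- new best
  Position 2 ('g'): window [0,2] length 3 -- new best
  Position 3 ('d'): window [0,3] length 4 -- new best
  Position 4 ('f'): repeat (last at 0), move window start to 1
  Position 4 ('f'): window [1,4] length 4
  Position 5 ('d'): repeat (last at 3), move window start to 4
  Position 5 ('d'): window [4,5] length 2
  Position 6 ('b'): window [4,6] length 3
Longest substring with no repeats: "fbgd" with length 4

4


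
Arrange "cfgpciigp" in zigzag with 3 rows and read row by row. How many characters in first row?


Zigzag "cfgpciigp" into 3 rows:
Placing characters:
  'c' => row 0
  'f' => row 1
  'g' => row 2
  'p' => row 1
  'c' => row 0
  'i' => row 1
  'i' => row 2
  'g' => row 1
  'p' => row 0
Rows:
  Row 0: "ccp"
  Row 1: "fpig"
  Row 2: "gi"
First row length: 3

3


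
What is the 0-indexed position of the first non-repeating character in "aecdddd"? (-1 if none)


Input: aecdddd
Character frequencies:
  'a': 1
  'c': 1
  'd': 4
  'e': 1
Scanning left to right for freq == 1:
  Position 0 ('a'): unique! => answer = 0

0


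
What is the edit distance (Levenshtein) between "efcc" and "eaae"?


Computing edit distance: "efcc" -> "eaae"
DP table:
           e    a    a    e
      0    1    2    3    4
  e   1    0    1    2    3
  f   2    1    1    2    3
  c   3    2    2    2    3
  c   4    3    3    3    3
Edit distance = dp[4][4] = 3

3


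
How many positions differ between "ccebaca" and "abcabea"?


Comparing "ccebaca" and "abcabea" position by position:
  Position 0: 'c' vs 'a' => DIFFER
  Position 1: 'c' vs 'b' => DIFFER
  Position 2: 'e' vs 'c' => DIFFER
  Position 3: 'b' vs 'a' => DIFFER
  Position 4: 'a' vs 'b' => DIFFER
  Position 5: 'c' vs 'e' => DIFFER
  Position 6: 'a' vs 'a' => same
Positions that differ: 6

6


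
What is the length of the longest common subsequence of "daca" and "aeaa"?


LCS of "daca" and "aeaa"
DP table:
           a    e    a    a
      0    0    0    0    0
  d   0    0    0    0    0
  a   0    1    1    1    1
  c   0    1    1    1    1
  a   0    1    1    2    2
LCS length = dp[4][4] = 2

2


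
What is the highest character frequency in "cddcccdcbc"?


Input: cddcccdcbc
Character counts:
  'b': 1
  'c': 6
  'd': 3
Maximum frequency: 6

6


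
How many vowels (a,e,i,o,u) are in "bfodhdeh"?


Input: bfodhdeh
Checking each character:
  'b' at position 0: consonant
  'f' at position 1: consonant
  'o' at position 2: vowel (running total: 1)
  'd' at position 3: consonant
  'h' at position 4: consonant
  'd' at position 5: consonant
  'e' at position 6: vowel (running total: 2)
  'h' at position 7: consonant
Total vowels: 2

2


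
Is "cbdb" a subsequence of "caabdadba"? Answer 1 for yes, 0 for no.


Check if "cbdb" is a subsequence of "caabdadba"
Greedy scan:
  Position 0 ('c'): matches sub[0] = 'c'
  Position 1 ('a'): no match needed
  Position 2 ('a'): no match needed
  Position 3 ('b'): matches sub[1] = 'b'
  Position 4 ('d'): matches sub[2] = 'd'
  Position 5 ('a'): no match needed
  Position 6 ('d'): no match needed
  Position 7 ('b'): matches sub[3] = 'b'
  Position 8 ('a'): no match needed
All 4 characters matched => is a subsequence

1


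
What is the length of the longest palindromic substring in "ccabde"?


Input: "ccabde"
Checking substrings for palindromes:
  [0:2] "cc" (len 2) => palindrome
Longest palindromic substring: "cc" with length 2

2


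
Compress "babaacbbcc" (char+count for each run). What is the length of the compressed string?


Input: babaacbbcc
Runs:
  'b' x 1 => "b1"
  'a' x 1 => "a1"
  'b' x 1 => "b1"
  'a' x 2 => "a2"
  'c' x 1 => "c1"
  'b' x 2 => "b2"
  'c' x 2 => "c2"
Compressed: "b1a1b1a2c1b2c2"
Compressed length: 14

14


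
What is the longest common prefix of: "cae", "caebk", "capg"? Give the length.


Words: cae, caebk, capg
  Position 0: all 'c' => match
  Position 1: all 'a' => match
  Position 2: ('e', 'e', 'p') => mismatch, stop
LCP = "ca" (length 2)

2


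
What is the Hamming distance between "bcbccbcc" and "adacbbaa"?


Comparing "bcbccbcc" and "adacbbaa" position by position:
  Position 0: 'b' vs 'a' => differ
  Position 1: 'c' vs 'd' => differ
  Position 2: 'b' vs 'a' => differ
  Position 3: 'c' vs 'c' => same
  Position 4: 'c' vs 'b' => differ
  Position 5: 'b' vs 'b' => same
  Position 6: 'c' vs 'a' => differ
  Position 7: 'c' vs 'a' => differ
Total differences (Hamming distance): 6

6


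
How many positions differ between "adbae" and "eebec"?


Comparing "adbae" and "eebec" position by position:
  Position 0: 'a' vs 'e' => DIFFER
  Position 1: 'd' vs 'e' => DIFFER
  Position 2: 'b' vs 'b' => same
  Position 3: 'a' vs 'e' => DIFFER
  Position 4: 'e' vs 'c' => DIFFER
Positions that differ: 4

4


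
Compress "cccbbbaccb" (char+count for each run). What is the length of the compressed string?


Input: cccbbbaccb
Runs:
  'c' x 3 => "c3"
  'b' x 3 => "b3"
  'a' x 1 => "a1"
  'c' x 2 => "c2"
  'b' x 1 => "b1"
Compressed: "c3b3a1c2b1"
Compressed length: 10

10


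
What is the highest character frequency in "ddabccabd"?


Input: ddabccabd
Character counts:
  'a': 2
  'b': 2
  'c': 2
  'd': 3
Maximum frequency: 3

3


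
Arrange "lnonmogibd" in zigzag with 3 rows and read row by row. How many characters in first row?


Zigzag "lnonmogibd" into 3 rows:
Placing characters:
  'l' => row 0
  'n' => row 1
  'o' => row 2
  'n' => row 1
  'm' => row 0
  'o' => row 1
  'g' => row 2
  'i' => row 1
  'b' => row 0
  'd' => row 1
Rows:
  Row 0: "lmb"
  Row 1: "nnoid"
  Row 2: "og"
First row length: 3

3


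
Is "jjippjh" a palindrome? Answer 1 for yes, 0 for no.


Input: jjippjh
Reversed: hjppijj
  Compare pos 0 ('j') with pos 6 ('h'): MISMATCH
  Compare pos 1 ('j') with pos 5 ('j'): match
  Compare pos 2 ('i') with pos 4 ('p'): MISMATCH
Result: not a palindrome

0


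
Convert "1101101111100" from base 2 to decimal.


Input: "1101101111100" in base 2
Positional expansion:
  Digit '1' (value 1) x 2^12 = 4096
  Digit '1' (value 1) x 2^11 = 2048
  Digit '0' (value 0) x 2^10 = 0
  Digit '1' (value 1) x 2^9 = 512
  Digit '1' (value 1) x 2^8 = 256
  Digit '0' (value 0) x 2^7 = 0
  Digit '1' (value 1) x 2^6 = 64
  Digit '1' (value 1) x 2^5 = 32
  Digit '1' (value 1) x 2^4 = 16
  Digit '1' (value 1) x 2^3 = 8
  Digit '1' (value 1) x 2^2 = 4
  Digit '0' (value 0) x 2^1 = 0
  Digit '0' (value 0) x 2^0 = 0
Sum = 7036

7036


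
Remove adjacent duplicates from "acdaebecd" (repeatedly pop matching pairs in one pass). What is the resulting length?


Input: acdaebecd
Stack-based adjacent duplicate removal:
  Read 'a': push. Stack: a
  Read 'c': push. Stack: ac
  Read 'd': push. Stack: acd
  Read 'a': push. Stack: acda
  Read 'e': push. Stack: acdae
  Read 'b': push. Stack: acdaeb
  Read 'e': push. Stack: acdaebe
  Read 'c': push. Stack: acdaebec
  Read 'd': push. Stack: acdaebecd
Final stack: "acdaebecd" (length 9)

9


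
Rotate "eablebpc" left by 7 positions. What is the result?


Input: "eablebpc", rotate left by 7
First 7 characters: "eablebp"
Remaining characters: "c"
Concatenate remaining + first: "c" + "eablebp" = "ceablebp"

ceablebp


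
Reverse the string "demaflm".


Input: demaflm
Reading characters right to left:
  Position 6: 'm'
  Position 5: 'l'
  Position 4: 'f'
  Position 3: 'a'
  Position 2: 'm'
  Position 1: 'e'
  Position 0: 'd'
Reversed: mlfamed

mlfamed


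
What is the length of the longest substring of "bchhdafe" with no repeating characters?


Input: "bchhdafe"
Sliding window (track last position of each char):
  Position 0 ('b'): window [0,0] length 1 -- new best
  Position 1 ('c'): window [0,1] length 2 -- new best
  Position 2 ('h'): window [0,2] length 3 -- new best
  Position 3 ('h'): repeat (last at 2), move window start to 3
  Position 3 ('h'): window [3,3] length 1
  Position 4 ('d'): window [3,4] length 2
  Position 5 ('a'): window [3,5] length 3
  Position 6 ('f'): window [3,6] length 4 -- new best
  Position 7 ('e'): window [3,7] length 5 -- new best
Longest substring with no repeats: "hdafe" with length 5

5
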